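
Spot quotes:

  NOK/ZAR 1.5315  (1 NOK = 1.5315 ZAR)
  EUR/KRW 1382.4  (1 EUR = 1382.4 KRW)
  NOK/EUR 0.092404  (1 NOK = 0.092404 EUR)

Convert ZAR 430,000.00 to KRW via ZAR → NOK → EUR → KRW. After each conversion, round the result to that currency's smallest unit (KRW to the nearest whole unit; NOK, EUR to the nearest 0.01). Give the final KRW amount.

ZAR 430,000.00 ÷ 1.5315 = NOK 280,770.49
NOK 280,770.49 × 0.092404 = EUR 25,944.32
EUR 25,944.32 × 1382.4 = KRW 35,865,428

KRW 35,865,428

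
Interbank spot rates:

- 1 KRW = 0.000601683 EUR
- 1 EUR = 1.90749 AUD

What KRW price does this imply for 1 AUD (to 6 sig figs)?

AUD/KRW = 871.305

1 AUD ÷ 1.90749 = 0.524249 EUR
0.524249 EUR ÷ 0.000601683 = 871.305 KRW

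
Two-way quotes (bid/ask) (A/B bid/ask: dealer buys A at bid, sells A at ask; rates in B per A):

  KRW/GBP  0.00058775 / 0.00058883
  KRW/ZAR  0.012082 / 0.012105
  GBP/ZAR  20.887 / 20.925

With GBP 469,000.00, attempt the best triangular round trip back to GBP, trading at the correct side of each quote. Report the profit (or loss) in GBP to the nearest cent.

Best loop GBP → ZAR → KRW → GBP:
GBP 469,000.00 × 20.887 (sell GBP at bid) = ZAR 9,796,003.00
ZAR 9,796,003.00 ÷ 0.012105 (buy KRW at ask) = KRW 809,252,623
KRW 809,252,623 × 0.00058775 (sell KRW at bid) = GBP 475,638.23

Net profit: GBP 6,638.23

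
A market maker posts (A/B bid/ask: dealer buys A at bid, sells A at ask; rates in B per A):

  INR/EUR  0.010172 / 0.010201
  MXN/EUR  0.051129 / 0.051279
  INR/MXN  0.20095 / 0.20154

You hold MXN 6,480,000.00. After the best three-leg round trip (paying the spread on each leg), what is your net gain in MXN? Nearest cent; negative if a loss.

Best loop MXN → EUR → INR → MXN:
MXN 6,480,000.00 × 0.051129 (sell MXN at bid) = EUR 331,315.92
EUR 331,315.92 ÷ 0.010201 (buy INR at ask) = INR 32,478,768.75
INR 32,478,768.75 × 0.20095 (sell INR at bid) = MXN 6,526,608.58

Net profit: MXN 46,608.58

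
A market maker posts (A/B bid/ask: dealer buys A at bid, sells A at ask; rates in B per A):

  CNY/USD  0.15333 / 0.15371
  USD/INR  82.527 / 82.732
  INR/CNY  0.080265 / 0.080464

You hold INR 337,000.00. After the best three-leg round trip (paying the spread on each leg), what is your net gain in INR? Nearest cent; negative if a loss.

Best loop INR → CNY → USD → INR:
INR 337,000.00 × 0.080265 (sell INR at bid) = CNY 27,049.31
CNY 27,049.31 × 0.15333 (sell CNY at bid) = USD 4,147.47
USD 4,147.47 × 82.527 (sell USD at bid) = INR 342,278.25

Net profit: INR 5,278.25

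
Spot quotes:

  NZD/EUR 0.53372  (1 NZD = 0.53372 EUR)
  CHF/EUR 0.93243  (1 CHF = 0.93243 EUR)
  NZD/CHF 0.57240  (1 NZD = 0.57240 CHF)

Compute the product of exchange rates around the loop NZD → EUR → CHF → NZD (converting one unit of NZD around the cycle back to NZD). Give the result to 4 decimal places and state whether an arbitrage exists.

1.0000 (no arbitrage)

Around NZD → EUR → CHF → NZD: 1 × 0.53372 ÷ 0.93243 ÷ 0.57240 = 0.999995
Product ≈ 1 (deviation 0.001%, within rounding noise).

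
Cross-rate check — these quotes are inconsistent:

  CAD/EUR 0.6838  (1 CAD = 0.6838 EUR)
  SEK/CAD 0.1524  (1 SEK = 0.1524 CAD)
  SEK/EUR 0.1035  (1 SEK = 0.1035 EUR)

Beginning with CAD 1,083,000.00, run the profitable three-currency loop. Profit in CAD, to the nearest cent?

Profit: CAD 7,440.99

Profitable loop is CAD → EUR → SEK → CAD:
CAD 1,083,000.00 × 0.6838 = EUR 740,555.40
EUR 740,555.40 ÷ 0.1035 = SEK 7,155,124.64
SEK 7,155,124.64 × 0.1524 = CAD 1,090,440.99
Profit = CAD 1,090,440.99 − CAD 1,083,000.00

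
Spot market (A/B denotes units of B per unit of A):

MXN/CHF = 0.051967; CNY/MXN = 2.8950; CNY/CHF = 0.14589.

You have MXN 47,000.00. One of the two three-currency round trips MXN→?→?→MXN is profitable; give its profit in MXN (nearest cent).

Profitable loop is MXN → CHF → CNY → MXN:
MXN 47,000.00 × 0.051967 = CHF 2,442.45
CHF 2,442.45 ÷ 0.14589 = CNY 16,741.72
CNY 16,741.72 × 2.8950 = MXN 48,467.27
Profit = MXN 48,467.27 − MXN 47,000.00

Profit: MXN 1,467.27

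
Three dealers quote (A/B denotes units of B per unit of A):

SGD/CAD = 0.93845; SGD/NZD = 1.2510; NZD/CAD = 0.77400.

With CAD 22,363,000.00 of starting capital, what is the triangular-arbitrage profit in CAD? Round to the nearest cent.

Profit: CAD 710,697.55

Profitable loop is CAD → SGD → NZD → CAD:
CAD 22,363,000.00 ÷ 0.93845 = SGD 23,829,719.22
SGD 23,829,719.22 × 1.2510 = NZD 29,810,978.74
NZD 29,810,978.74 × 0.77400 = CAD 23,073,697.55
Profit = CAD 23,073,697.55 − CAD 22,363,000.00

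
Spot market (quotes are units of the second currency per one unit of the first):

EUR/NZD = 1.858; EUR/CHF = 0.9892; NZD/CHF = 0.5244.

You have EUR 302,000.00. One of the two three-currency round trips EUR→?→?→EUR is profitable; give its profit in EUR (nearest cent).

Profitable loop is EUR → CHF → NZD → EUR:
EUR 302,000.00 × 0.9892 = CHF 298,738.40
CHF 298,738.40 ÷ 0.5244 = NZD 569,676.58
NZD 569,676.58 ÷ 1.858 = EUR 306,607.42
Profit = EUR 306,607.42 − EUR 302,000.00

Profit: EUR 4,607.42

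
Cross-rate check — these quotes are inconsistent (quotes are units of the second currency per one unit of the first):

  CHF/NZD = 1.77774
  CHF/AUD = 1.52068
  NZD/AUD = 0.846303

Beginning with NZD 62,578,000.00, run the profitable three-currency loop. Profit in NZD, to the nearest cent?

Profitable loop is NZD → CHF → AUD → NZD:
NZD 62,578,000.00 ÷ 1.77774 = CHF 35,200,873.02
CHF 35,200,873.02 × 1.52068 = AUD 53,529,263.58
AUD 53,529,263.58 ÷ 0.846303 = NZD 63,250,707.59
Profit = NZD 63,250,707.59 − NZD 62,578,000.00

Profit: NZD 672,707.59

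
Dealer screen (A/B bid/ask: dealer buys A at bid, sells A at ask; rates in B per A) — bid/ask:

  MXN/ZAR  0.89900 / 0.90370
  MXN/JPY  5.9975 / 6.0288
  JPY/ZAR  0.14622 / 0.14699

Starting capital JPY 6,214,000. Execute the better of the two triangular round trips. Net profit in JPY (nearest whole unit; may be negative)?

Best loop JPY → MXN → ZAR → JPY:
JPY 6,214,000 ÷ 6.0288 (buy MXN at ask) = MXN 1,030,719.21
MXN 1,030,719.21 × 0.89900 (sell MXN at bid) = ZAR 926,616.57
ZAR 926,616.57 ÷ 0.14699 (buy JPY at ask) = JPY 6,303,943

Net profit: JPY 89,943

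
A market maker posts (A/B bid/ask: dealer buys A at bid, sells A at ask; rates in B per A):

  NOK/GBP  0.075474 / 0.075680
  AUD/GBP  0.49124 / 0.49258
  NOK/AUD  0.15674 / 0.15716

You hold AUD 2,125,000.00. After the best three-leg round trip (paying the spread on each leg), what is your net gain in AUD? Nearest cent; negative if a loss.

Best loop AUD → GBP → NOK → AUD:
AUD 2,125,000.00 × 0.49124 (sell AUD at bid) = GBP 1,043,885.00
GBP 1,043,885.00 ÷ 0.075680 (buy NOK at ask) = NOK 13,793,406.45
NOK 13,793,406.45 × 0.15674 (sell NOK at bid) = AUD 2,161,978.53

Net profit: AUD 36,978.53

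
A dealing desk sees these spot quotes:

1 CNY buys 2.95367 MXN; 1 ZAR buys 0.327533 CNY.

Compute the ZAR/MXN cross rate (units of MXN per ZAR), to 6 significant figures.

ZAR/MXN = 0.967424

1 ZAR × 0.327533 = 0.327533 CNY
0.327533 CNY × 2.95367 = 0.967424 MXN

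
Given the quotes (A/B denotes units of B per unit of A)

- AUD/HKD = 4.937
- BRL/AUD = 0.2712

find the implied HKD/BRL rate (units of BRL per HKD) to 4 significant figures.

1 HKD ÷ 4.937 = 0.202552 AUD
0.202552 AUD ÷ 0.2712 = 0.746874 BRL

HKD/BRL = 0.7469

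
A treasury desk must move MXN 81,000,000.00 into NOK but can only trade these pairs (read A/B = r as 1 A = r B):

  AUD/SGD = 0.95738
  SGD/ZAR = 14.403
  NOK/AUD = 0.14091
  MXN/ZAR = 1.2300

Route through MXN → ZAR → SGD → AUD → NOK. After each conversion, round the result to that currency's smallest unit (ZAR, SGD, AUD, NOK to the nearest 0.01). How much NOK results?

NOK 51,275,629.83

MXN 81,000,000.00 × 1.2300 = ZAR 99,630,000.00
ZAR 99,630,000.00 ÷ 14.403 = SGD 6,917,308.89
SGD 6,917,308.89 ÷ 0.95738 = AUD 7,225,249.00
AUD 7,225,249.00 ÷ 0.14091 = NOK 51,275,629.83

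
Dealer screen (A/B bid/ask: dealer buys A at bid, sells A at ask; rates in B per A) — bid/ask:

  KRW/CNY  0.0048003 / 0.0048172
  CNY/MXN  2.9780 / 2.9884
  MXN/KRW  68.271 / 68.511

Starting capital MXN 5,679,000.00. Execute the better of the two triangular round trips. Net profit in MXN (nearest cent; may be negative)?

Net profit: MXN 79,086.13

Best loop MXN → CNY → KRW → MXN:
MXN 5,679,000.00 ÷ 2.9884 (buy CNY at ask) = CNY 1,900,348.01
CNY 1,900,348.01 ÷ 0.0048172 (buy KRW at ask) = KRW 394,492,239
KRW 394,492,239 ÷ 68.511 (buy MXN at ask) = MXN 5,758,086.13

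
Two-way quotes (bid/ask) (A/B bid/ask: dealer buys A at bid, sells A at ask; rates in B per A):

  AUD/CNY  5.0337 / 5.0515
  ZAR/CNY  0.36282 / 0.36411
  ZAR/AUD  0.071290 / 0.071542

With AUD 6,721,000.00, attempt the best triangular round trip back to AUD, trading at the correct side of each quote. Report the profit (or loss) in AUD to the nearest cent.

Best loop AUD → ZAR → CNY → AUD:
AUD 6,721,000.00 ÷ 0.071542 (buy ZAR at ask) = ZAR 93,944,815.63
ZAR 93,944,815.63 × 0.36282 (sell ZAR at bid) = CNY 34,085,058.01
CNY 34,085,058.01 ÷ 5.0515 (buy AUD at ask) = AUD 6,747,512.23

Net profit: AUD 26,512.23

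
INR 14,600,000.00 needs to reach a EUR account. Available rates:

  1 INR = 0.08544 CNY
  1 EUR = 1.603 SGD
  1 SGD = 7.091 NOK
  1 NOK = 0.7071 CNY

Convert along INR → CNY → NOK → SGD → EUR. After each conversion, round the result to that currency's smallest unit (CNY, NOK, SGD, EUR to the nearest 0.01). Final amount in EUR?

INR 14,600,000.00 × 0.08544 = CNY 1,247,424.00
CNY 1,247,424.00 ÷ 0.7071 = NOK 1,764,140.86
NOK 1,764,140.86 ÷ 7.091 = SGD 248,785.91
SGD 248,785.91 ÷ 1.603 = EUR 155,200.19

EUR 155,200.19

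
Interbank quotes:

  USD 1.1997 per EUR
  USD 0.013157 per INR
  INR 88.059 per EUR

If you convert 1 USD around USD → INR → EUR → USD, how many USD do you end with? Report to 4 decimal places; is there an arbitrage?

Around USD → INR → EUR → USD: 1 ÷ 0.013157 ÷ 88.059 × 1.1997 = 1.035481
Product > 1; profitable direction is USD → INR → EUR → USD.

1.0355 (arbitrage exists)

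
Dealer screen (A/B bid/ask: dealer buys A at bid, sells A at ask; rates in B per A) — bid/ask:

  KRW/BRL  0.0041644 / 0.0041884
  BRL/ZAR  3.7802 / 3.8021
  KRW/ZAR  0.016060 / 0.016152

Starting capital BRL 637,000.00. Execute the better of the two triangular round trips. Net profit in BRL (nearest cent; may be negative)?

Best loop BRL → KRW → ZAR → BRL:
BRL 637,000.00 ÷ 0.0041884 (buy KRW at ask) = KRW 152,086,716
KRW 152,086,716 × 0.016060 (sell KRW at bid) = ZAR 2,442,512.65
ZAR 2,442,512.65 ÷ 3.8021 (buy BRL at ask) = BRL 642,411.47

Net profit: BRL 5,411.47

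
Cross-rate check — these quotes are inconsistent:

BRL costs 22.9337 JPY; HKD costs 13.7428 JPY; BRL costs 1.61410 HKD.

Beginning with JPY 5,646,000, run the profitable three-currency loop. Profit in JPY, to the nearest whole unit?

Profitable loop is JPY → HKD → BRL → JPY:
JPY 5,646,000 ÷ 13.7428 = HKD 410,833.31
HKD 410,833.31 ÷ 1.61410 = BRL 254,527.79
BRL 254,527.79 × 22.9337 = JPY 5,837,264
Profit = JPY 5,837,264 − JPY 5,646,000

Profit: JPY 191,264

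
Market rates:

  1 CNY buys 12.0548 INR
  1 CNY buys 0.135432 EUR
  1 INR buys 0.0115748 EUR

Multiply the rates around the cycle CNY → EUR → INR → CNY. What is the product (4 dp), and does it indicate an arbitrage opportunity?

Around CNY → EUR → INR → CNY: 1 × 0.135432 ÷ 0.0115748 ÷ 12.0548 = 0.970617
Product < 1; profitable direction is CNY → INR → EUR → CNY.

0.9706 (arbitrage exists)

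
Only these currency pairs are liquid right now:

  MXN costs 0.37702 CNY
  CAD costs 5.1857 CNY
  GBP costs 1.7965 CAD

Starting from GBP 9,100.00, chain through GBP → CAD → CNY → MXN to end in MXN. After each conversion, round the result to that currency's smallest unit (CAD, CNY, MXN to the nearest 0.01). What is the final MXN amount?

GBP 9,100.00 × 1.7965 = CAD 16,348.15
CAD 16,348.15 × 5.1857 = CNY 84,776.60
CNY 84,776.60 ÷ 0.37702 = MXN 224,859.69

MXN 224,859.69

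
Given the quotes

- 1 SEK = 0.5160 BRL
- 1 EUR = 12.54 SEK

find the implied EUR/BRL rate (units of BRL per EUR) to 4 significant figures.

1 EUR × 12.54 = 12.54 SEK
12.54 SEK × 0.5160 = 6.47064 BRL

EUR/BRL = 6.471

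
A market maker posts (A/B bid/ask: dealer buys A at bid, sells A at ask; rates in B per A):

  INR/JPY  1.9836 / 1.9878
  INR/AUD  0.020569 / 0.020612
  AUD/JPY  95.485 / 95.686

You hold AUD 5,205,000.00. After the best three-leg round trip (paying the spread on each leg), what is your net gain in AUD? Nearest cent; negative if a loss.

Net profit: AUD 29,874.80

Best loop AUD → INR → JPY → AUD:
AUD 5,205,000.00 ÷ 0.020612 (buy INR at ask) = INR 252,522,802.25
INR 252,522,802.25 × 1.9836 (sell INR at bid) = JPY 500,904,231
JPY 500,904,231 ÷ 95.686 (buy AUD at ask) = AUD 5,234,874.80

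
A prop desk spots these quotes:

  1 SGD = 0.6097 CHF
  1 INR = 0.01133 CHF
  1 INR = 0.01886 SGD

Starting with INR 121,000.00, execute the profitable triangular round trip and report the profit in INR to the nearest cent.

Profitable loop is INR → SGD → CHF → INR:
INR 121,000.00 × 0.01886 = SGD 2,282.06
SGD 2,282.06 × 0.6097 = CHF 1,391.37
CHF 1,391.37 ÷ 0.01133 = INR 122,804.23
Profit = INR 122,804.23 − INR 121,000.00

Profit: INR 1,804.23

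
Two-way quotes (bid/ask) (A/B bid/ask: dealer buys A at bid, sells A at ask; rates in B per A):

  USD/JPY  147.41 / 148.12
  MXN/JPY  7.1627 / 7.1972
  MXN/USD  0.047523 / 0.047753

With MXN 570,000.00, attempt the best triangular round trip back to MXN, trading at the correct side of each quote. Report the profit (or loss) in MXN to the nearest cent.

Best loop MXN → JPY → USD → MXN:
MXN 570,000.00 × 7.1627 (sell MXN at bid) = JPY 4,082,739
JPY 4,082,739 ÷ 148.12 (buy USD at ask) = USD 27,563.73
USD 27,563.73 ÷ 0.047753 (buy MXN at ask) = MXN 577,214.53

Net profit: MXN 7,214.53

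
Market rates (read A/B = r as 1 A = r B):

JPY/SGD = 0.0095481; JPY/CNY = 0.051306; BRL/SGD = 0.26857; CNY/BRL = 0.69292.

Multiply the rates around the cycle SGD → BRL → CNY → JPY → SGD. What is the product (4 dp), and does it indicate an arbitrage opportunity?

Around SGD → BRL → CNY → JPY → SGD: 1 ÷ 0.26857 ÷ 0.69292 ÷ 0.051306 × 0.0095481 = 1.000019
Product ≈ 1 (deviation 0.002%, within rounding noise).

1.0000 (no arbitrage)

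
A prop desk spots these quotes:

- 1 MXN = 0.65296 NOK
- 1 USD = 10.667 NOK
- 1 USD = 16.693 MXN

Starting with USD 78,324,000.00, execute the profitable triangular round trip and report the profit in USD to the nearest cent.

Profit: USD 1,709,817.84

Profitable loop is USD → MXN → NOK → USD:
USD 78,324,000.00 × 16.693 = MXN 1,307,462,532.00
MXN 1,307,462,532.00 × 0.65296 = NOK 853,720,734.89
NOK 853,720,734.89 ÷ 10.667 = USD 80,033,817.84
Profit = USD 80,033,817.84 − USD 78,324,000.00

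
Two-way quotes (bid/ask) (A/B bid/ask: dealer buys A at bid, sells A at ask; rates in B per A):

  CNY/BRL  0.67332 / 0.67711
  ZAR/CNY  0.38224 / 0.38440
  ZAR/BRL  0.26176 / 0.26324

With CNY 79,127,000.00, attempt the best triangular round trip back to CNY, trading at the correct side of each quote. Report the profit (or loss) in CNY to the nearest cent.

Net profit: CNY 449,599.27

Best loop CNY → ZAR → BRL → CNY:
CNY 79,127,000.00 ÷ 0.38440 (buy ZAR at ask) = ZAR 205,845,473.47
ZAR 205,845,473.47 × 0.26176 (sell ZAR at bid) = BRL 53,882,111.13
BRL 53,882,111.13 ÷ 0.67711 (buy CNY at ask) = CNY 79,576,599.27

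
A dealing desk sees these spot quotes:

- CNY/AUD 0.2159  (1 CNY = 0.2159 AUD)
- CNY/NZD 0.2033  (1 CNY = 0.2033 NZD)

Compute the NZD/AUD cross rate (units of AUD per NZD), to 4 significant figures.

NZD/AUD = 1.062

1 NZD ÷ 0.2033 = 4.91884 CNY
4.91884 CNY × 0.2159 = 1.06198 AUD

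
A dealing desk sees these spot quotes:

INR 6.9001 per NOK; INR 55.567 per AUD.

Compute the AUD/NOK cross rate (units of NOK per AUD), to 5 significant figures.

AUD/NOK = 8.0531

1 AUD × 55.567 = 55.567 INR
55.567 INR ÷ 6.9001 = 8.05307 NOK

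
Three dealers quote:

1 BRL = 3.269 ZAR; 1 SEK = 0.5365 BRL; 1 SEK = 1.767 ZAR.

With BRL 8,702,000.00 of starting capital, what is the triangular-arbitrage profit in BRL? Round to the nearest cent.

Profit: BRL 65,403.24

Profitable loop is BRL → SEK → ZAR → BRL:
BRL 8,702,000.00 ÷ 0.5365 = SEK 16,219,944.08
SEK 16,219,944.08 × 1.767 = ZAR 28,660,641.19
ZAR 28,660,641.19 ÷ 3.269 = BRL 8,767,403.24
Profit = BRL 8,767,403.24 − BRL 8,702,000.00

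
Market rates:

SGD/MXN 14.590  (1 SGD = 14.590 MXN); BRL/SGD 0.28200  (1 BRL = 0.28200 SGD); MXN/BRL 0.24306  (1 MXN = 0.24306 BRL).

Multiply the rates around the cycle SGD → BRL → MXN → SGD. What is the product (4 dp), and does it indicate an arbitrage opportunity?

Around SGD → BRL → MXN → SGD: 1 ÷ 0.28200 ÷ 0.24306 ÷ 14.590 = 0.999959
Product ≈ 1 (deviation 0.004%, within rounding noise).

1.0000 (no arbitrage)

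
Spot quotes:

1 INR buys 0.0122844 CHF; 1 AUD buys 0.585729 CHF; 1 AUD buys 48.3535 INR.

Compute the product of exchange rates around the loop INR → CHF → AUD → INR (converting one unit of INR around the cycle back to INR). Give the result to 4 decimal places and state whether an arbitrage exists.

Around INR → CHF → AUD → INR: 1 × 0.0122844 ÷ 0.585729 × 48.3535 = 1.014110
Product > 1; profitable direction is INR → CHF → AUD → INR.

1.0141 (arbitrage exists)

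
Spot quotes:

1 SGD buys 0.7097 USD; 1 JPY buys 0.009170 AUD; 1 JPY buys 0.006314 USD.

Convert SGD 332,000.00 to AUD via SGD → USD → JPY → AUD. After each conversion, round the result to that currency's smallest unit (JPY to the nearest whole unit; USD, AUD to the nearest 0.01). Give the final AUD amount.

AUD 342,198.15

SGD 332,000.00 × 0.7097 = USD 235,620.40
USD 235,620.40 ÷ 0.006314 = JPY 37,317,137
JPY 37,317,137 × 0.009170 = AUD 342,198.15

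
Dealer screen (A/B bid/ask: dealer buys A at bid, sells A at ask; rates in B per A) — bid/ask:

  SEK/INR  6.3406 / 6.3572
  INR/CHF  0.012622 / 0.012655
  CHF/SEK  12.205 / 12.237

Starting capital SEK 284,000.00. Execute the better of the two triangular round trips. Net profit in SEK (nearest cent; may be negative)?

Best loop SEK → CHF → INR → SEK:
SEK 284,000.00 ÷ 12.237 (buy CHF at ask) = CHF 23,208.30
CHF 23,208.30 ÷ 0.012655 (buy INR at ask) = INR 1,833,923.56
INR 1,833,923.56 ÷ 6.3572 (buy SEK at ask) = SEK 288,479.77

Net profit: SEK 4,479.77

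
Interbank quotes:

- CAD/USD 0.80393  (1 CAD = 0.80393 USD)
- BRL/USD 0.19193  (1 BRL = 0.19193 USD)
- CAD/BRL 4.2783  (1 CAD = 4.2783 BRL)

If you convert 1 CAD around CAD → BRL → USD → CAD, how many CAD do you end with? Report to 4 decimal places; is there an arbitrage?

Around CAD → BRL → USD → CAD: 1 × 4.2783 × 0.19193 ÷ 0.80393 = 1.021400
Product > 1; profitable direction is CAD → BRL → USD → CAD.

1.0214 (arbitrage exists)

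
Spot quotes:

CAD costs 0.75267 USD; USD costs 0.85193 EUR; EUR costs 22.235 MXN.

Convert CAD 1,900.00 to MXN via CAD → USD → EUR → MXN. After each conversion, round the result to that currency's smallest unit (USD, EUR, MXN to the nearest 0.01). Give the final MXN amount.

MXN 27,089.35

CAD 1,900.00 × 0.75267 = USD 1,430.07
USD 1,430.07 × 0.85193 = EUR 1,218.32
EUR 1,218.32 × 22.235 = MXN 27,089.35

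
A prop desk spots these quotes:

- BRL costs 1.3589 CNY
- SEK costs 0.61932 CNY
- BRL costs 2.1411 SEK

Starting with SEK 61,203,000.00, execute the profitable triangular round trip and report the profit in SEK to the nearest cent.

Profit: SEK 1,517,303.70

Profitable loop is SEK → BRL → CNY → SEK:
SEK 61,203,000.00 ÷ 2.1411 = BRL 28,584,839.57
BRL 28,584,839.57 × 1.3589 = CNY 38,843,938.49
CNY 38,843,938.49 ÷ 0.61932 = SEK 62,720,303.70
Profit = SEK 62,720,303.70 − SEK 61,203,000.00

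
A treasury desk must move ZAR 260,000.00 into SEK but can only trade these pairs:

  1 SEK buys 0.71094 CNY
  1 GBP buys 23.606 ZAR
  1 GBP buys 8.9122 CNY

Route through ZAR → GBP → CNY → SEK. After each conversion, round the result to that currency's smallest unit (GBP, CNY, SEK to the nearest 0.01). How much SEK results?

SEK 138,071.16

ZAR 260,000.00 ÷ 23.606 = GBP 11,014.15
GBP 11,014.15 × 8.9122 = CNY 98,160.31
CNY 98,160.31 ÷ 0.71094 = SEK 138,071.16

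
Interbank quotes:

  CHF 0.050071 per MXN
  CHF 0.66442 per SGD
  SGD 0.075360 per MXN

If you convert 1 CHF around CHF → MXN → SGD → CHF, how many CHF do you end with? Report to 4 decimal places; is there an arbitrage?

Around CHF → MXN → SGD → CHF: 1 ÷ 0.050071 × 0.075360 × 0.66442 = 0.999994
Product ≈ 1 (deviation 0.001%, within rounding noise).

1.0000 (no arbitrage)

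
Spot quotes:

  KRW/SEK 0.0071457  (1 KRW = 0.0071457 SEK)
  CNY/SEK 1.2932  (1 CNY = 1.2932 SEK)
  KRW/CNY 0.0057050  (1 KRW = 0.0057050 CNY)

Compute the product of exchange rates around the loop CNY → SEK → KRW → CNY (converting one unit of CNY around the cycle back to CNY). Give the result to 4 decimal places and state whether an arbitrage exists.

Around CNY → SEK → KRW → CNY: 1 × 1.2932 ÷ 0.0071457 × 0.0057050 = 1.032468
Product > 1; profitable direction is CNY → SEK → KRW → CNY.

1.0325 (arbitrage exists)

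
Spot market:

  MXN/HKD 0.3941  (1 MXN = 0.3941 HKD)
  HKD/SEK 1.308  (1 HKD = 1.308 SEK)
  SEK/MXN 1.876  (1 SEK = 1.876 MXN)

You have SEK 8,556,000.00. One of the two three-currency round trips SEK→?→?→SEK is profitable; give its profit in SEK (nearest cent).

Profit: SEK 291,565.02

Profitable loop is SEK → HKD → MXN → SEK:
SEK 8,556,000.00 ÷ 1.308 = HKD 6,541,284.40
HKD 6,541,284.40 ÷ 0.3941 = MXN 16,598,031.98
MXN 16,598,031.98 ÷ 1.876 = SEK 8,847,565.02
Profit = SEK 8,847,565.02 − SEK 8,556,000.00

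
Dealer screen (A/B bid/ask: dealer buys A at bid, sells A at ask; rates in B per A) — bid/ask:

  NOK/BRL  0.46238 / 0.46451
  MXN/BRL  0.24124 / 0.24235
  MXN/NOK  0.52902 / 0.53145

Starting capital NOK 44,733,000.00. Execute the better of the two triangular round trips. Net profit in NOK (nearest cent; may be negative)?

Best loop NOK → BRL → MXN → NOK:
NOK 44,733,000.00 × 0.46238 (sell NOK at bid) = BRL 20,683,644.54
BRL 20,683,644.54 ÷ 0.24235 (buy MXN at ask) = MXN 85,346,170.99
MXN 85,346,170.99 × 0.52902 (sell MXN at bid) = NOK 45,149,831.38

Net profit: NOK 416,831.38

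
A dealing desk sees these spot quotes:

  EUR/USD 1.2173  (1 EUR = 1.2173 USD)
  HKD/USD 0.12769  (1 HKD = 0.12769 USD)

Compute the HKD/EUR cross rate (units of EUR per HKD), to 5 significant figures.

HKD/EUR = 0.10490

1 HKD × 0.12769 = 0.12769 USD
0.12769 USD ÷ 1.2173 = 0.104896 EUR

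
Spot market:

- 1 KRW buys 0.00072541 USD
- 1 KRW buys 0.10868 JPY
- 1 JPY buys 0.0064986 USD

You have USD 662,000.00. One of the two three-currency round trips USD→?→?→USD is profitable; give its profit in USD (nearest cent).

Profit: USD 17,942.35

Profitable loop is USD → JPY → KRW → USD:
USD 662,000.00 ÷ 0.0064986 = JPY 101,868,095
JPY 101,868,095 ÷ 0.10868 = KRW 937,321,445
KRW 937,321,445 × 0.00072541 = USD 679,942.35
Profit = USD 679,942.35 − USD 662,000.00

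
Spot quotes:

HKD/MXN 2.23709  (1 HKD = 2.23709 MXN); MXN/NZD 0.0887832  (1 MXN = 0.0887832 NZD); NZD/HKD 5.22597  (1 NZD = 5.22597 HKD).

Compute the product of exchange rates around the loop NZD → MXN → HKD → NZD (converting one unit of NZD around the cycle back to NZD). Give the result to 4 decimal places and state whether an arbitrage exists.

Around NZD → MXN → HKD → NZD: 1 ÷ 0.0887832 ÷ 2.23709 ÷ 5.22597 = 0.963427
Product < 1; profitable direction is NZD → HKD → MXN → NZD.

0.9634 (arbitrage exists)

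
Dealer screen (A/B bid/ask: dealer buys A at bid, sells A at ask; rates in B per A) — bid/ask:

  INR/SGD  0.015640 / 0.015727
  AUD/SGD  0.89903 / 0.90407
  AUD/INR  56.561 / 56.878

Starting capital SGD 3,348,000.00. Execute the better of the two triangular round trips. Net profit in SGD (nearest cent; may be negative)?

Best loop SGD → INR → AUD → SGD:
SGD 3,348,000.00 ÷ 0.015727 (buy INR at ask) = INR 212,882,304.32
INR 212,882,304.32 ÷ 56.878 (buy AUD at ask) = AUD 3,742,788.15
AUD 3,742,788.15 × 0.89903 (sell AUD at bid) = SGD 3,364,878.83

Net profit: SGD 16,878.83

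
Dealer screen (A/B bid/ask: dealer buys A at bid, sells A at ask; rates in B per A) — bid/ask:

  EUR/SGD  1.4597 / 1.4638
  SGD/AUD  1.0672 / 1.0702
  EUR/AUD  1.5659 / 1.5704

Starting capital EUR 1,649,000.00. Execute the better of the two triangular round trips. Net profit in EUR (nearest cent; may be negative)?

Net result: EUR -693.43 (no profitable arbitrage after spreads)

Best loop EUR → AUD → SGD → EUR:
EUR 1,649,000.00 × 1.5659 (sell EUR at bid) = AUD 2,582,169.10
AUD 2,582,169.10 ÷ 1.0702 (buy SGD at ask) = SGD 2,412,791.16
SGD 2,412,791.16 ÷ 1.4638 (buy EUR at ask) = EUR 1,648,306.57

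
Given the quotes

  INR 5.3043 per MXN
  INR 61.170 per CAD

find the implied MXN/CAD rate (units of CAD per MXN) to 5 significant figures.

MXN/CAD = 0.086714

1 MXN × 5.3043 = 5.3043 INR
5.3043 INR ÷ 61.170 = 0.0867141 CAD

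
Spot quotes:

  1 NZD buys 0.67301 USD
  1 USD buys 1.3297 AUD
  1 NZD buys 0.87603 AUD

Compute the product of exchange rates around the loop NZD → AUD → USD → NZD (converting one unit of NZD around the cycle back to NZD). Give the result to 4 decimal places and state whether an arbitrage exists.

0.9789 (arbitrage exists)

Around NZD → AUD → USD → NZD: 1 × 0.87603 ÷ 1.3297 ÷ 0.67301 = 0.978912
Product < 1; profitable direction is NZD → USD → AUD → NZD.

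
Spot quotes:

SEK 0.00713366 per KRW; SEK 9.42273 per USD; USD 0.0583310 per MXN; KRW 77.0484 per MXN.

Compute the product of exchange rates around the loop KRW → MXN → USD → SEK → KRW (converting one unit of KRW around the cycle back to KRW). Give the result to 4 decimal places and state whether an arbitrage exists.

1.0000 (no arbitrage)

Around KRW → MXN → USD → SEK → KRW: 1 ÷ 77.0484 × 0.0583310 × 9.42273 ÷ 0.00713366 = 1.000000
Product ≈ 1 (deviation 0.000%, within rounding noise).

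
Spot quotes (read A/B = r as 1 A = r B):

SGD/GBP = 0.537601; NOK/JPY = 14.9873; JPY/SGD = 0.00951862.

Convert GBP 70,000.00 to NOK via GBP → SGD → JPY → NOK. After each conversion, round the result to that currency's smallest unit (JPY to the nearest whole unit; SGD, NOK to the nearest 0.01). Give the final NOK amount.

GBP 70,000.00 ÷ 0.537601 = SGD 130,208.09
SGD 130,208.09 ÷ 0.00951862 = JPY 13,679,303
JPY 13,679,303 ÷ 14.9873 = NOK 912,726.31

NOK 912,726.31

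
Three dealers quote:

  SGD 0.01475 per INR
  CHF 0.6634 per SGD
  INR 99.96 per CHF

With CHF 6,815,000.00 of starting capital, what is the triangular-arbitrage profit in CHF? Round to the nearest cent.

Profitable loop is CHF → SGD → INR → CHF:
CHF 6,815,000.00 ÷ 0.6634 = SGD 10,272,836.90
SGD 10,272,836.90 ÷ 0.01475 = INR 696,463,518.70
INR 696,463,518.70 ÷ 99.96 = CHF 6,967,422.16
Profit = CHF 6,967,422.16 − CHF 6,815,000.00

Profit: CHF 152,422.16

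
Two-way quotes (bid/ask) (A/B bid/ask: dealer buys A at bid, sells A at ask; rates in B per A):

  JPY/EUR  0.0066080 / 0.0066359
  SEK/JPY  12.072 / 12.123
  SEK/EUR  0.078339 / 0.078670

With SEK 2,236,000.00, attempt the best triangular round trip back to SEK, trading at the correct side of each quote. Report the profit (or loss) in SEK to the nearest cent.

Net profit: SEK 31,315.26

Best loop SEK → JPY → EUR → SEK:
SEK 2,236,000.00 × 12.072 (sell SEK at bid) = JPY 26,992,992
JPY 26,992,992 × 0.0066080 (sell JPY at bid) = EUR 178,369.69
EUR 178,369.69 ÷ 0.078670 (buy SEK at ask) = SEK 2,267,315.26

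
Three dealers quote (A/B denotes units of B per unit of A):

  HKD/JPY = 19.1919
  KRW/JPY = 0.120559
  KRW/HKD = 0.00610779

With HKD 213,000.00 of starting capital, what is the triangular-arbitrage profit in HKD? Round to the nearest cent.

Profit: HKD 6,067.11

Profitable loop is HKD → KRW → JPY → HKD:
HKD 213,000.00 ÷ 0.00610779 = KRW 34,873,498
KRW 34,873,498 × 0.120559 = JPY 4,204,314
JPY 4,204,314 ÷ 19.1919 = HKD 219,067.11
Profit = HKD 219,067.11 − HKD 213,000.00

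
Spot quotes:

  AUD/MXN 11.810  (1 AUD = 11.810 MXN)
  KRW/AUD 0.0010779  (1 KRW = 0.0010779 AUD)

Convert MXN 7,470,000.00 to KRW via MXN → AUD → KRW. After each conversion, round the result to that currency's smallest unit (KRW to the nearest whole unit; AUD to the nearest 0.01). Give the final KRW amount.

KRW 586,802,876

MXN 7,470,000.00 ÷ 11.810 = AUD 632,514.82
AUD 632,514.82 ÷ 0.0010779 = KRW 586,802,876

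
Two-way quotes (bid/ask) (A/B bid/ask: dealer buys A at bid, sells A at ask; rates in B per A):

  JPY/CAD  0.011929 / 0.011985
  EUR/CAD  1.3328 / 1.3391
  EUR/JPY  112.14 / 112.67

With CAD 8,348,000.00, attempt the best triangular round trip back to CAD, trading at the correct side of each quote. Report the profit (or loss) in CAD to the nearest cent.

Net result: CAD -8,615.07 (no profitable arbitrage after spreads)

Best loop CAD → EUR → JPY → CAD:
CAD 8,348,000.00 ÷ 1.3391 (buy EUR at ask) = EUR 6,234,037.79
EUR 6,234,037.79 × 112.14 (sell EUR at bid) = JPY 699,084,997
JPY 699,084,997 × 0.011929 (sell JPY at bid) = CAD 8,339,384.93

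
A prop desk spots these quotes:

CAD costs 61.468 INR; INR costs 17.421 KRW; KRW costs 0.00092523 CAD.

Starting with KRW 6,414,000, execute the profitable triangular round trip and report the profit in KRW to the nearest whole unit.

Profitable loop is KRW → INR → CAD → KRW:
KRW 6,414,000 ÷ 17.421 = INR 368,176.34
INR 368,176.34 ÷ 61.468 = CAD 5,989.72
CAD 5,989.72 ÷ 0.00092523 = KRW 6,473,767
Profit = KRW 6,473,767 − KRW 6,414,000

Profit: KRW 59,767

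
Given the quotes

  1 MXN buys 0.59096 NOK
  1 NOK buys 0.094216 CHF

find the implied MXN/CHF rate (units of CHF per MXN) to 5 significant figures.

MXN/CHF = 0.055678

1 MXN × 0.59096 = 0.59096 NOK
0.59096 NOK × 0.094216 = 0.0556779 CHF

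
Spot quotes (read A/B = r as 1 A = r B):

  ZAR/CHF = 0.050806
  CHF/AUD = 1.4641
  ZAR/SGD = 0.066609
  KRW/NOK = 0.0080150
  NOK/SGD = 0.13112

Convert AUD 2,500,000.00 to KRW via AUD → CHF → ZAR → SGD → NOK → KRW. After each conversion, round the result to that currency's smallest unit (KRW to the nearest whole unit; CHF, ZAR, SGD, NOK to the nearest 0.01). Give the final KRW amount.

AUD 2,500,000.00 ÷ 1.4641 = CHF 1,707,533.64
CHF 1,707,533.64 ÷ 0.050806 = ZAR 33,608,897.37
ZAR 33,608,897.37 × 0.066609 = SGD 2,238,655.04
SGD 2,238,655.04 ÷ 0.13112 = NOK 17,073,330.08
NOK 17,073,330.08 ÷ 0.0080150 = KRW 2,130,172,187

KRW 2,130,172,187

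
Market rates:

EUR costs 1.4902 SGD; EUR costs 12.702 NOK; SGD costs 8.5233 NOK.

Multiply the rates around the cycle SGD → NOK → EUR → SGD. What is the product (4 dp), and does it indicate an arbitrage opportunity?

1.0000 (no arbitrage)

Around SGD → NOK → EUR → SGD: 1 × 8.5233 ÷ 12.702 × 1.4902 = 0.999954
Product ≈ 1 (deviation 0.005%, within rounding noise).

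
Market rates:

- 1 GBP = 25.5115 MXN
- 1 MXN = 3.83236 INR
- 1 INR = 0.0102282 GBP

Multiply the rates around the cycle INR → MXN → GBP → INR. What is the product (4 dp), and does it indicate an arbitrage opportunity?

Around INR → MXN → GBP → INR: 1 ÷ 3.83236 ÷ 25.5115 ÷ 0.0102282 = 0.999997
Product ≈ 1 (deviation 0.000%, within rounding noise).

1.0000 (no arbitrage)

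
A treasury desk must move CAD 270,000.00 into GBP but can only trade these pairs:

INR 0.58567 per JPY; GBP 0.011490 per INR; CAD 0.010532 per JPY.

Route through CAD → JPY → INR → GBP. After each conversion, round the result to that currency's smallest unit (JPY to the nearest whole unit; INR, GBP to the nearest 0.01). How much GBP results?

CAD 270,000.00 ÷ 0.010532 = JPY 25,636,156
JPY 25,636,156 × 0.58567 = INR 15,014,327.48
INR 15,014,327.48 × 0.011490 = GBP 172,514.62

GBP 172,514.62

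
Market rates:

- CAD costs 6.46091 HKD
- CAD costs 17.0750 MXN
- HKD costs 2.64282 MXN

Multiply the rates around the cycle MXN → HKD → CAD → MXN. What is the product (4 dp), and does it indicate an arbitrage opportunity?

1.0000 (no arbitrage)

Around MXN → HKD → CAD → MXN: 1 ÷ 2.64282 ÷ 6.46091 × 17.0750 = 0.999999
Product ≈ 1 (deviation 0.000%, within rounding noise).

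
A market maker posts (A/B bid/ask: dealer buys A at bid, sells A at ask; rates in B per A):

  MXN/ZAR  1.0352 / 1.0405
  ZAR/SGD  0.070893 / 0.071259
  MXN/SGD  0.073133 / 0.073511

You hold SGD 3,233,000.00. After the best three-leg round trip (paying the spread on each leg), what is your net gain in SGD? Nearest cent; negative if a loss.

Net result: SGD -5,390.45 (no profitable arbitrage after spreads)

Best loop SGD → MXN → ZAR → SGD:
SGD 3,233,000.00 ÷ 0.073511 (buy MXN at ask) = MXN 43,979,812.55
MXN 43,979,812.55 × 1.0352 (sell MXN at bid) = ZAR 45,527,901.95
ZAR 45,527,901.95 × 0.070893 (sell ZAR at bid) = SGD 3,227,609.55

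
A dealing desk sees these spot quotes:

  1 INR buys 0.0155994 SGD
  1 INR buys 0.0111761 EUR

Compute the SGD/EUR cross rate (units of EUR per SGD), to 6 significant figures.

SGD/EUR = 0.716444

1 SGD ÷ 0.0155994 = 64.105 INR
64.105 INR × 0.0111761 = 0.716444 EUR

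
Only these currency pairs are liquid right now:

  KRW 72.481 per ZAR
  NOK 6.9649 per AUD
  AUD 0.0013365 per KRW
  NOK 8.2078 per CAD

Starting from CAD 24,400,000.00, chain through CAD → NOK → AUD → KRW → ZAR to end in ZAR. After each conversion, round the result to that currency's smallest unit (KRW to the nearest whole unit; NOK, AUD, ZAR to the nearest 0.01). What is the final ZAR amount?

ZAR 296,830,529.52

CAD 24,400,000.00 × 8.2078 = NOK 200,270,320.00
NOK 200,270,320.00 ÷ 6.9649 = AUD 28,754,227.63
AUD 28,754,227.63 ÷ 0.0013365 = KRW 21,514,573,610
KRW 21,514,573,610 ÷ 72.481 = ZAR 296,830,529.52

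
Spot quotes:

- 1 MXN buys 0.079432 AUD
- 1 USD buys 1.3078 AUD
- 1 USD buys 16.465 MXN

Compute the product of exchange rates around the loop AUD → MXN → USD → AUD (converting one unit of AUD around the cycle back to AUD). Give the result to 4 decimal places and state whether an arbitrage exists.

Around AUD → MXN → USD → AUD: 1 ÷ 0.079432 ÷ 16.465 × 1.3078 = 0.999963
Product ≈ 1 (deviation 0.004%, within rounding noise).

1.0000 (no arbitrage)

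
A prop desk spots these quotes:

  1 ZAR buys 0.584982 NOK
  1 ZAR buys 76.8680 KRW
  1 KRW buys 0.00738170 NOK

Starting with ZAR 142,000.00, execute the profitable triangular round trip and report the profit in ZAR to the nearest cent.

Profitable loop is ZAR → NOK → KRW → ZAR:
ZAR 142,000.00 × 0.584982 = NOK 83,067.44
NOK 83,067.44 ÷ 0.00738170 = KRW 11,253,159
KRW 11,253,159 ÷ 76.8680 = ZAR 146,395.89
Profit = ZAR 146,395.89 − ZAR 142,000.00

Profit: ZAR 4,395.89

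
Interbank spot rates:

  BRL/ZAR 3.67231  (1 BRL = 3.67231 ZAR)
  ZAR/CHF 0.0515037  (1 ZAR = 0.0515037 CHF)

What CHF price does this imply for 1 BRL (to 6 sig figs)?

BRL/CHF = 0.189138

1 BRL × 3.67231 = 3.67231 ZAR
3.67231 ZAR × 0.0515037 = 0.189138 CHF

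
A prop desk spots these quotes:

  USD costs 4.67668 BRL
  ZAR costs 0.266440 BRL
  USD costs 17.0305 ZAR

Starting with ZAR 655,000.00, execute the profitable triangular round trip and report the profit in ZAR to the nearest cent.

Profit: ZAR 20,075.16

Profitable loop is ZAR → USD → BRL → ZAR:
ZAR 655,000.00 ÷ 17.0305 = USD 38,460.41
USD 38,460.41 × 4.67668 = BRL 179,867.03
BRL 179,867.03 ÷ 0.266440 = ZAR 675,075.16
Profit = ZAR 675,075.16 − ZAR 655,000.00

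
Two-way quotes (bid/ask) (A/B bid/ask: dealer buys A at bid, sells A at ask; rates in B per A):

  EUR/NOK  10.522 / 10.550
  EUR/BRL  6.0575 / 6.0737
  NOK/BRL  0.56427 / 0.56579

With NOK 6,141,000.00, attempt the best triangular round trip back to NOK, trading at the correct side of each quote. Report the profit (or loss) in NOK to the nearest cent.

Net profit: NOK 90,961.95

Best loop NOK → EUR → BRL → NOK:
NOK 6,141,000.00 ÷ 10.550 (buy EUR at ask) = EUR 582,085.31
EUR 582,085.31 × 6.0575 (sell EUR at bid) = BRL 3,525,981.75
BRL 3,525,981.75 ÷ 0.56579 (buy NOK at ask) = NOK 6,231,961.95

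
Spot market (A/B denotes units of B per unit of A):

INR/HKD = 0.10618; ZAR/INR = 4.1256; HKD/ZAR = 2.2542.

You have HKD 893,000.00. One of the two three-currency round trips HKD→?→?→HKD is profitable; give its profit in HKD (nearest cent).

Profit: HKD 11,334.66

Profitable loop is HKD → INR → ZAR → HKD:
HKD 893,000.00 ÷ 0.10618 = INR 8,410,246.75
INR 8,410,246.75 ÷ 4.1256 = ZAR 2,038,551.18
ZAR 2,038,551.18 ÷ 2.2542 = HKD 904,334.66
Profit = HKD 904,334.66 − HKD 893,000.00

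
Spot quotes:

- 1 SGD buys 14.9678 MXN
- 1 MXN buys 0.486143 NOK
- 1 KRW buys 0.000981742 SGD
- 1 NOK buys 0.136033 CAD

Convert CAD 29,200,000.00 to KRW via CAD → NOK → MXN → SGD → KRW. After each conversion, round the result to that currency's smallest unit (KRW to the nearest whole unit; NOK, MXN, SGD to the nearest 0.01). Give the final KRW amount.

CAD 29,200,000.00 ÷ 0.136033 = NOK 214,653,797.24
NOK 214,653,797.24 ÷ 0.486143 = MXN 441,544,560.43
MXN 441,544,560.43 ÷ 14.9678 = SGD 29,499,629.90
SGD 29,499,629.90 ÷ 0.000981742 = KRW 30,048,250,864

KRW 30,048,250,864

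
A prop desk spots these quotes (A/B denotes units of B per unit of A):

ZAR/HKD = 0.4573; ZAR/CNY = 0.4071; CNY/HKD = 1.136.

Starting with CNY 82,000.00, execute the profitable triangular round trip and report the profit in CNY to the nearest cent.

Profitable loop is CNY → HKD → ZAR → CNY:
CNY 82,000.00 × 1.136 = HKD 93,152.00
HKD 93,152.00 ÷ 0.4573 = ZAR 203,699.98
ZAR 203,699.98 × 0.4071 = CNY 82,926.26
Profit = CNY 82,926.26 − CNY 82,000.00

Profit: CNY 926.26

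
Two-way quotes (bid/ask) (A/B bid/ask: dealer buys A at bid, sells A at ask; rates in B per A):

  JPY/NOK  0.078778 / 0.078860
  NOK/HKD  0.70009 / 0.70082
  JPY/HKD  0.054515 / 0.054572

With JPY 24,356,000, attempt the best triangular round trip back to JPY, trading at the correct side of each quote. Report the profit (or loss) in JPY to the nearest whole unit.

Net profit: JPY 258,721

Best loop JPY → NOK → HKD → JPY:
JPY 24,356,000 × 0.078778 (sell JPY at bid) = NOK 1,918,716.97
NOK 1,918,716.97 × 0.70009 (sell NOK at bid) = HKD 1,343,274.56
HKD 1,343,274.56 ÷ 0.054572 (buy JPY at ask) = JPY 24,614,721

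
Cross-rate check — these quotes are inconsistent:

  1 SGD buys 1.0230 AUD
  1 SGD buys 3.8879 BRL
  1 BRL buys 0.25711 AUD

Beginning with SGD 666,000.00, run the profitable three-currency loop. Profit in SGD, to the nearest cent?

Profit: SGD 15,578.38

Profitable loop is SGD → AUD → BRL → SGD:
SGD 666,000.00 × 1.0230 = AUD 681,318.00
AUD 681,318.00 ÷ 0.25711 = BRL 2,649,908.60
BRL 2,649,908.60 ÷ 3.8879 = SGD 681,578.38
Profit = SGD 681,578.38 − SGD 666,000.00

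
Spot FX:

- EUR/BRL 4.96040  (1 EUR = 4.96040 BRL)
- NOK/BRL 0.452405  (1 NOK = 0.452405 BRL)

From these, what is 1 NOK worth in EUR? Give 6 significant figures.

1 NOK × 0.452405 = 0.452405 BRL
0.452405 BRL ÷ 4.96040 = 0.0912033 EUR

NOK/EUR = 0.0912033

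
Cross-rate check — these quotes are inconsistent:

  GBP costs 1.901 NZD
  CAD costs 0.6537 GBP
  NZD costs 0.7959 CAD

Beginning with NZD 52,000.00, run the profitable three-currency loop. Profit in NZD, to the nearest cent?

Profit: NZD 575.60

Profitable loop is NZD → GBP → CAD → NZD:
NZD 52,000.00 ÷ 1.901 = GBP 27,354.02
GBP 27,354.02 ÷ 0.6537 = CAD 41,844.92
CAD 41,844.92 ÷ 0.7959 = NZD 52,575.60
Profit = NZD 52,575.60 − NZD 52,000.00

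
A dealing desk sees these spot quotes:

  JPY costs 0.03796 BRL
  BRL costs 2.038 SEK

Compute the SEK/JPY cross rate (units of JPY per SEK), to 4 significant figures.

1 SEK ÷ 2.038 = 0.490677 BRL
0.490677 BRL ÷ 0.03796 = 12.9262 JPY

SEK/JPY = 12.93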